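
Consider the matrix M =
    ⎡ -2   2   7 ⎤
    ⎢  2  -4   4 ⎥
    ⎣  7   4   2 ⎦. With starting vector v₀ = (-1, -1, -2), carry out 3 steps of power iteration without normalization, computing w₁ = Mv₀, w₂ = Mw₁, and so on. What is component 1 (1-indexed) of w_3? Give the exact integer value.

w1 = Mv₀ = ((-2)·(-1) + 2·(-1) + 7·(-2); 2·(-1) + (-4)·(-1) + 4·(-2); 7·(-1) + 4·(-1) + 2·(-2)) = (-14, -6, -15)
w2 = Mw1 = ((-2)·(-14) + 2·(-6) + 7·(-15); 2·(-14) + (-4)·(-6) + 4·(-15); 7·(-14) + 4·(-6) + 2·(-15)) = (-89, -64, -152)
w3 = Mw2 = (-1014, -530, -1183)
The requested component of w3 is -1014.

-1014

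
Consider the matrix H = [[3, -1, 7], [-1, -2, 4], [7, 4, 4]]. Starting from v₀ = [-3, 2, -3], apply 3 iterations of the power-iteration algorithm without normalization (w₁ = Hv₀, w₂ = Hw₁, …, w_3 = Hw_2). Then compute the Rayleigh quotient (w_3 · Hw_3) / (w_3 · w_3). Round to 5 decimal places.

λ ≈ 10.82042

w1 = Hv₀ = (3·(-3) + (-1)·2 + 7·(-3); (-1)·(-3) + (-2)·2 + 4·(-3); 7·(-3) + 4·2 + 4·(-3)) = (-32, -13, -25)
w2 = Hw1 = (3·(-32) + (-1)·(-13) + 7·(-25); (-1)·(-32) + (-2)·(-13) + 4·(-25); 7·(-32) + 4·(-13) + 4·(-25)) = (-258, -42, -376)
w3 = Hw2 = (-3364, -1162, -3478)
Hw3 = (-33276, -8224, -42108)
w3·Hw3 = (-3364)·(-33276) + (-1162)·(-8224) + (-3478)·(-42108) = 267948376; w3·w3 = (-3364)·(-3364) + (-1162)·(-1162) + (-3478)·(-3478) = 24763224
λ ≈ 267948376/24763224 = 10.82042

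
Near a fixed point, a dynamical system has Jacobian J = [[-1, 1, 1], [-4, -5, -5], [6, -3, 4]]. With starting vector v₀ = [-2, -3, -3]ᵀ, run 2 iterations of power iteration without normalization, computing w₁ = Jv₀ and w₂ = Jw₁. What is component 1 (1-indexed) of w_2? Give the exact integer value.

w1 = Jv₀ = (-4, 38, -15)
w2 = Jw1 = (27, -99, -198)
The requested component of w2 is 27.

27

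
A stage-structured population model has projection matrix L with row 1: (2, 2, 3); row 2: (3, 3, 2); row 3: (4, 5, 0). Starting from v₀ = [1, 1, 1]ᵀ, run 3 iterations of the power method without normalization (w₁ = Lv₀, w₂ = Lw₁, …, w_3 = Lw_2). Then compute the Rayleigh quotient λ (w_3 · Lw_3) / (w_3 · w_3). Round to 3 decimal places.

w1 = Lv₀ = (2·1 + 2·1 + 3·1; 3·1 + 3·1 + 2·1; 4·1 + 5·1 + 0·1) = (7, 8, 9)
w2 = Lw1 = (2·7 + 2·8 + 3·9; 3·7 + 3·8 + 2·9; 4·7 + 5·8 + 0·9) = (57, 63, 68)
w3 = Lw2 = (444, 496, 543)
Lw3 = (3509, 3906, 4256)
w3·Lw3 = 444·3509 + 496·3906 + 543·4256 = 5806380; w3·w3 = 444·444 + 496·496 + 543·543 = 738001
λ ≈ 5806380/738001 = 7.868

λ ≈ 7.868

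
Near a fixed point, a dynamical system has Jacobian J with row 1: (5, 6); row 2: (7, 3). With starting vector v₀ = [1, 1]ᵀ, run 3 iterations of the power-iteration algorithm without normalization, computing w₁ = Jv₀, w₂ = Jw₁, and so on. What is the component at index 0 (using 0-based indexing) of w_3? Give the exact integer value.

w1 = Jv₀ = (5·1 + 6·1; 7·1 + 3·1) = (11, 10)
w2 = Jw1 = (5·11 + 6·10; 7·11 + 3·10) = (115, 107)
w3 = Jw2 = (1217, 1126)
The requested component of w3 is 1217.

1217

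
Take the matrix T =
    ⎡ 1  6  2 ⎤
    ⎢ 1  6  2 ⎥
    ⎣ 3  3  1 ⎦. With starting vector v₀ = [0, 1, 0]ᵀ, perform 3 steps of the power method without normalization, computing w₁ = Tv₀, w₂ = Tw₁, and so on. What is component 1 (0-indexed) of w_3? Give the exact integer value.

w1 = Tv₀ = (1·0 + 6·1 + 2·0; 1·0 + 6·1 + 2·0; 3·0 + 3·1 + 1·0) = (6, 6, 3)
w2 = Tw1 = (1·6 + 6·6 + 2·3; 1·6 + 6·6 + 2·3; 3·6 + 3·6 + 1·3) = (48, 48, 39)
w3 = Tw2 = (414, 414, 327)
The requested component of w3 is 414.

414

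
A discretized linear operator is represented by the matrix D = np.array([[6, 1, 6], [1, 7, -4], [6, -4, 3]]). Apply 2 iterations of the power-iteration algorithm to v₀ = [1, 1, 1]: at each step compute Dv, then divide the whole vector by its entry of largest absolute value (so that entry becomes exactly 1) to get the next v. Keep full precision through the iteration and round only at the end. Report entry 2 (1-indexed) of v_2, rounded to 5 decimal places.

Dv0 = (13.000000, 4.000000, 5.000000); divide by 13.000000 → v1 = (1.000000, 0.307692, 0.384615)
Dv1 = (8.615385, 1.615385, 5.923077); divide by 8.615385 → v2 = (1.000000, 0.187500, 0.687500)
Requested entry of v2: 21/112 = 0.18750

0.18750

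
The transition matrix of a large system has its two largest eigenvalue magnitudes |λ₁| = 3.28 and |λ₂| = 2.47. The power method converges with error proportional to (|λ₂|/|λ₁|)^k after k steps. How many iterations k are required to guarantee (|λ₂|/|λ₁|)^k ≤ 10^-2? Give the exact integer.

17

|λ₂/λ₁| = 2.47/3.28 = 0.75305
Need k ≥ ln(10^-2) / ln(0.75305) = -4.6052 / -0.2836 ≈ 16.237
Smallest integer k satisfying the bound: 17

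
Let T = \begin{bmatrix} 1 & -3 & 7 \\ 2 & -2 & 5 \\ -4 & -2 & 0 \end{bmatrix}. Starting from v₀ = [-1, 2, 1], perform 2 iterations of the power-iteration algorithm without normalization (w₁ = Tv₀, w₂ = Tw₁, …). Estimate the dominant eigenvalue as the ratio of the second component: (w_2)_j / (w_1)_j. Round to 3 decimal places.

λ ≈ -2.000

w1 = Tv₀ = (1·(-1) + (-3)·2 + 7·1; 2·(-1) + (-2)·2 + 5·1; (-4)·(-1) + (-2)·2 + 0·1) = (0, -1, 0)
w2 = Tw1 = (1·0 + (-3)·(-1) + 7·0; 2·0 + (-2)·(-1) + 5·0; (-4)·0 + (-2)·(-1) + 0·0) = (3, 2, 2)
Ratio at component: 2 / -1 = -2.000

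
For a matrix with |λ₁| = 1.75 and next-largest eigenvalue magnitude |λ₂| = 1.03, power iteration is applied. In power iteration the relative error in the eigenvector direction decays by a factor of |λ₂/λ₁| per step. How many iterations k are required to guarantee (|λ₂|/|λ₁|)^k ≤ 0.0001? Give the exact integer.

18

|λ₂/λ₁| = 1.03/1.75 = 0.58857
Need k ≥ ln(0.0001) / ln(0.58857) = -9.2103 / -0.5301 ≈ 17.376
Smallest integer k satisfying the bound: 18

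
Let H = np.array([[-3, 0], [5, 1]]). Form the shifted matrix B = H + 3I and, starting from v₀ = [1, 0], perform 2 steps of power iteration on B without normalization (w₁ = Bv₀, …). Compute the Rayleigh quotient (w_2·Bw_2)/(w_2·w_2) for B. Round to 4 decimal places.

B = H + 3I has rows (0, 0); (5, 4)
w1 = Bv₀ = (0·1 + 0·0; 5·1 + 4·0) = (0, 5)
w2 = Bw1 = (0·0 + 0·5; 5·0 + 4·5) = (0, 20)
Bw2 = (0, 80)
w2·Bw2 = 1600; w2·w2 = 400; μ ≈ 1600/400 = 4.0000

4.0000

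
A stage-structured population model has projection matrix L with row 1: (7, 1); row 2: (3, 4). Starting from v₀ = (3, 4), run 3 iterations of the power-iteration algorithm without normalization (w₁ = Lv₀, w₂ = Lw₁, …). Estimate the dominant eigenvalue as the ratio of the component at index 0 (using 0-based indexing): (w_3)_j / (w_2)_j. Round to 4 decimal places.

λ ≈ 7.8750

w1 = Lv₀ = (25, 25)
w2 = Lw1 = (200, 175)
w3 = Lw2 = (1575, 1300)
Ratio at component: 1575 / 200 = 7.8750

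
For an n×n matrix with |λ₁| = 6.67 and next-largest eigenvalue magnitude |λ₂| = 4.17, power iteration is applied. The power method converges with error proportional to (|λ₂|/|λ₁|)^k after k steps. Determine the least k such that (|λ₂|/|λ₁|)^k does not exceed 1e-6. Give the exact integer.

30

|λ₂/λ₁| = 4.17/6.67 = 0.62519
Need k ≥ ln(1e-6) / ln(0.62519) = -13.8155 / -0.4697 ≈ 29.413
Smallest integer k satisfying the bound: 30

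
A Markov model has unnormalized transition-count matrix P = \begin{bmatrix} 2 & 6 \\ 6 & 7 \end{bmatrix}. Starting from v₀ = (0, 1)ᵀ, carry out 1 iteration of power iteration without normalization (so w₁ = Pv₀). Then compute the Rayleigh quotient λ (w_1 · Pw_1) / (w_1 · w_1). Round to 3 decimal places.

w1 = Pv₀ = (2·0 + 6·1; 6·0 + 7·1) = (6, 7)
Pw1 = (54, 85)
w1·Pw1 = 6·54 + 7·85 = 919; w1·w1 = 6·6 + 7·7 = 85
λ ≈ 919/85 = 10.812

λ ≈ 10.812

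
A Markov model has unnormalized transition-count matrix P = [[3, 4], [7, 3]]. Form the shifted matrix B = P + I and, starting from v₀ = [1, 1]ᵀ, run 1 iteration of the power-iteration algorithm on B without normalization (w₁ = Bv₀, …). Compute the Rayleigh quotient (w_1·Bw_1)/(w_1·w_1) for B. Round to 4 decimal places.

μ ≈ 9.2324

B = P + I has rows (4, 4); (7, 4)
w1 = Bv₀ = (4·1 + 4·1; 7·1 + 4·1) = (8, 11)
Bw1 = (76, 100)
w1·Bw1 = 1708; w1·w1 = 185; μ ≈ 1708/185 = 9.2324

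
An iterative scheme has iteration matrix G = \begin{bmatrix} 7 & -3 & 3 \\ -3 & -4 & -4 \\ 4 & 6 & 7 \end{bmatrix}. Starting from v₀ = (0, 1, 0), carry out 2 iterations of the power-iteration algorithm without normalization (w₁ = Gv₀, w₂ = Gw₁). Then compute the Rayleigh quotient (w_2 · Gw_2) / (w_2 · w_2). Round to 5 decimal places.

9.75424

w1 = Gv₀ = (7·0 + (-3)·1 + 3·0; (-3)·0 + (-4)·1 + (-4)·0; 4·0 + 6·1 + 7·0) = (-3, -4, 6)
w2 = Gw1 = (7·(-3) + (-3)·(-4) + 3·6; (-3)·(-3) + (-4)·(-4) + (-4)·6; 4·(-3) + 6·(-4) + 7·6) = (9, 1, 6)
Gw2 = (78, -55, 84)
w2·Gw2 = 9·78 + 1·(-55) + 6·84 = 1151; w2·w2 = 9·9 + 1·1 + 6·6 = 118
λ ≈ 1151/118 = 9.75424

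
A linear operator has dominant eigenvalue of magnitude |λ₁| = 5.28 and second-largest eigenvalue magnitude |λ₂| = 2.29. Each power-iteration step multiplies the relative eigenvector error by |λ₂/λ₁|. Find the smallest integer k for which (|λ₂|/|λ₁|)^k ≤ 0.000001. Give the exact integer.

17

|λ₂/λ₁| = 2.29/5.28 = 0.43371
Need k ≥ ln(0.000001) / ln(0.43371) = -13.8155 / -0.8354 ≈ 16.538
Smallest integer k satisfying the bound: 17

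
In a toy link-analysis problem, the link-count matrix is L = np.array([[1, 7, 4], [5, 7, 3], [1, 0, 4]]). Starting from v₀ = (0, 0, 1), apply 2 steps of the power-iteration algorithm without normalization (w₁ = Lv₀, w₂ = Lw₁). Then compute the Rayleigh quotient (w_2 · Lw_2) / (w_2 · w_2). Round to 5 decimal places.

11.51329

w1 = Lv₀ = (1·0 + 7·0 + 4·1; 5·0 + 7·0 + 3·1; 1·0 + 0·0 + 4·1) = (4, 3, 4)
w2 = Lw1 = (1·4 + 7·3 + 4·4; 5·4 + 7·3 + 3·4; 1·4 + 0·3 + 4·4) = (41, 53, 20)
Lw2 = (492, 636, 121)
w2·Lw2 = 41·492 + 53·636 + 20·121 = 56300; w2·w2 = 41·41 + 53·53 + 20·20 = 4890
λ ≈ 56300/4890 = 11.51329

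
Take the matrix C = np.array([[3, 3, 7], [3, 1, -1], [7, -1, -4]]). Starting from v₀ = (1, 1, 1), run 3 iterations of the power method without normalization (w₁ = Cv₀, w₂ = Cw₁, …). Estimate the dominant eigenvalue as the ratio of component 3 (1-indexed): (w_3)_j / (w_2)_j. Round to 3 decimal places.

w1 = Cv₀ = (13, 3, 2)
w2 = Cw1 = (62, 40, 80)
w3 = Cw2 = (866, 146, 74)
Ratio at component: 74 / 80 = 0.925

0.925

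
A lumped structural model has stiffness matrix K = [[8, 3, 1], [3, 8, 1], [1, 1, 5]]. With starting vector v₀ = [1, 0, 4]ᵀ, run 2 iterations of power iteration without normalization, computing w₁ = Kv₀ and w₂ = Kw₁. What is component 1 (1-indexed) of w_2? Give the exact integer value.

w1 = Kv₀ = (8·1 + 3·0 + 1·4; 3·1 + 8·0 + 1·4; 1·1 + 1·0 + 5·4) = (12, 7, 21)
w2 = Kw1 = (8·12 + 3·7 + 1·21; 3·12 + 8·7 + 1·21; 1·12 + 1·7 + 5·21) = (138, 113, 124)
The requested component of w2 is 138.

138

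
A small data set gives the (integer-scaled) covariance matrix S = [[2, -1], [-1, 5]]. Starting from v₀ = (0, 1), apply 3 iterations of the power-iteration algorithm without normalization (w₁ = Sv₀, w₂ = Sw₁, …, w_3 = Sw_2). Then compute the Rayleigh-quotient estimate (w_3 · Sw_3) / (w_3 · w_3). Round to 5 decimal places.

w1 = Sv₀ = (-1, 5)
w2 = Sw1 = (-7, 26)
w3 = Sw2 = (-40, 137)
Sw3 = (-217, 725)
w3·Sw3 = (-40)·(-217) + 137·725 = 108005; w3·w3 = (-40)·(-40) + 137·137 = 20369
λ ≈ 108005/20369 = 5.30242

λ ≈ 5.30242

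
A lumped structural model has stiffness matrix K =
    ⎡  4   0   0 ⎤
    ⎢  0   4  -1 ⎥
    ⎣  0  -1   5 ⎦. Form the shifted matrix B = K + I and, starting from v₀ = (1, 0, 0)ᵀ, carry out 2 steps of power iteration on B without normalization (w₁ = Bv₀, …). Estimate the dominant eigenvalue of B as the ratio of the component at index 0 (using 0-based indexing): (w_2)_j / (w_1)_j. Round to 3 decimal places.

B = K + I has rows (5, 0, 0); (0, 5, -1); (0, -1, 6)
w1 = Bv₀ = (5, 0, 0)
w2 = Bw1 = (25, 0, 0)
Ratio: 25/5 = 5.000

5.000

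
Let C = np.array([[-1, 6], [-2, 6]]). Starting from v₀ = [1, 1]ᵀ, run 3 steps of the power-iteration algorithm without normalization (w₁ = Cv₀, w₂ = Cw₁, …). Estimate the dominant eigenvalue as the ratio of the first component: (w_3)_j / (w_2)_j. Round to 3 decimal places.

λ ≈ 3.421

w1 = Cv₀ = (5, 4)
w2 = Cw1 = (19, 14)
w3 = Cw2 = (65, 46)
Ratio at component: 65 / 19 = 3.421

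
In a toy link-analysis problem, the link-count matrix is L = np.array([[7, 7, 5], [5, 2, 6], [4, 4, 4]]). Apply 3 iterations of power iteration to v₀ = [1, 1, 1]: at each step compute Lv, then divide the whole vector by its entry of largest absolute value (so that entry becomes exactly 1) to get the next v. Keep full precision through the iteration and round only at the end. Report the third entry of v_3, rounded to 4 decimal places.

0.6191

Lv0 = (19.00000, 13.00000, 12.00000); divide by 19.00000 → v1 = (1.00000, 0.68421, 0.63158)
Lv1 = (14.94737, 10.15789, 9.26316); divide by 14.94737 → v2 = (1.00000, 0.67958, 0.61972)
Lv2 = (14.85563, 10.07746, 9.19718); divide by 14.85563 → v3 = (1.00000, 0.67836, 0.61910)
Requested entry of v3: 2612/4219 = 0.6191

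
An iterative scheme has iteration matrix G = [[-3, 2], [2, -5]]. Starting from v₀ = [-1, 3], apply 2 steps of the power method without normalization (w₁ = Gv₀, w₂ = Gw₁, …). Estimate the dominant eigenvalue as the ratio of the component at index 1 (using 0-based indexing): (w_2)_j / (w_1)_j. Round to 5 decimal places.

λ ≈ -6.05882

w1 = Gv₀ = ((-3)·(-1) + 2·3; 2·(-1) + (-5)·3) = (9, -17)
w2 = Gw1 = ((-3)·9 + 2·(-17); 2·9 + (-5)·(-17)) = (-61, 103)
Ratio at component: 103 / -17 = -6.05882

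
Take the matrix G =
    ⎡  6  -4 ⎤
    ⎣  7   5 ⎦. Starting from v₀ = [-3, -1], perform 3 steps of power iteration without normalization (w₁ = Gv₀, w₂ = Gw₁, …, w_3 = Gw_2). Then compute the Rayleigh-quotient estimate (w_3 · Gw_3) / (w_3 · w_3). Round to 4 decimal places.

w1 = Gv₀ = (-14, -26)
w2 = Gw1 = (20, -228)
w3 = Gw2 = (1032, -1000)
Gw3 = (10192, 2224)
w3·Gw3 = 1032·10192 + (-1000)·2224 = 8294144; w3·w3 = 1032·1032 + (-1000)·(-1000) = 2065024
λ ≈ 8294144/2065024 = 4.0165

λ ≈ 4.0165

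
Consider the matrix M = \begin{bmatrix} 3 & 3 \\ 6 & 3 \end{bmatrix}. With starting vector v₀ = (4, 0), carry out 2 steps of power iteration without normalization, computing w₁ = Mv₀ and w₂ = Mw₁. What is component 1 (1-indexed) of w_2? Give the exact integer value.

w1 = Mv₀ = (3·4 + 3·0; 6·4 + 3·0) = (12, 24)
w2 = Mw1 = (3·12 + 3·24; 6·12 + 3·24) = (108, 144)
The requested component of w2 is 108.

108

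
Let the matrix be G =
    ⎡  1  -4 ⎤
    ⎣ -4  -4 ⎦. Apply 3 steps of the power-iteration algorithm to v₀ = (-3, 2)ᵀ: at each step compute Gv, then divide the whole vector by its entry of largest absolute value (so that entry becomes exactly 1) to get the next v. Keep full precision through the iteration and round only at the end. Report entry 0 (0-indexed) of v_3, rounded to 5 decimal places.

1.00000

Gv0 = (-11.000000, 4.000000); divide by -11.000000 → v1 = (1.000000, -0.363636)
Gv1 = (2.454545, -2.545455); divide by -2.545455 → v2 = (-0.964286, 1.000000)
Gv2 = (-4.964286, -0.142857); divide by -4.964286 → v3 = (1.000000, 0.028777)
Requested entry of v3: -139/-139 = 1.00000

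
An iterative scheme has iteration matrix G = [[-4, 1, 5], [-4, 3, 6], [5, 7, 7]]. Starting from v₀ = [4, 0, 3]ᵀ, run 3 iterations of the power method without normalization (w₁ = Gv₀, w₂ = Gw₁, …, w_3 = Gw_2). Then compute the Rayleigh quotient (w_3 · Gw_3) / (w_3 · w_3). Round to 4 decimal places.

w1 = Gv₀ = ((-4)·4 + 1·0 + 5·3; (-4)·4 + 3·0 + 6·3; 5·4 + 7·0 + 7·3) = (-1, 2, 41)
w2 = Gw1 = ((-4)·(-1) + 1·2 + 5·41; (-4)·(-1) + 3·2 + 6·41; 5·(-1) + 7·2 + 7·41) = (211, 256, 296)
w3 = Gw2 = (892, 1700, 4919)
Gw3 = (22727, 31046, 50793)
w3·Gw3 = 892·22727 + 1700·31046 + 4919·50793 = 322901451; w3·w3 = 892·892 + 1700·1700 + 4919·4919 = 27882225
λ ≈ 322901451/27882225 = 11.5809

λ ≈ 11.5809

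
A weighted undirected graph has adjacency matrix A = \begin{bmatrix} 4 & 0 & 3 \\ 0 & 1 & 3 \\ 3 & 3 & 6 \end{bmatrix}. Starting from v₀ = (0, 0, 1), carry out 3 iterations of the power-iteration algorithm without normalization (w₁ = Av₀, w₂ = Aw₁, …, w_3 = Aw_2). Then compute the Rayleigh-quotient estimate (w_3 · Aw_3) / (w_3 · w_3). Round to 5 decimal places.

w1 = Av₀ = (4·0 + 0·0 + 3·1; 0·0 + 1·0 + 3·1; 3·0 + 3·0 + 6·1) = (3, 3, 6)
w2 = Aw1 = (4·3 + 0·3 + 3·6; 0·3 + 1·3 + 3·6; 3·3 + 3·3 + 6·6) = (30, 21, 54)
w3 = Aw2 = (282, 183, 477)
Aw3 = (2559, 1614, 4257)
w3·Aw3 = 282·2559 + 183·1614 + 477·4257 = 3047589; w3·w3 = 282·282 + 183·183 + 477·477 = 340542
λ ≈ 3047589/340542 = 8.94923

8.94923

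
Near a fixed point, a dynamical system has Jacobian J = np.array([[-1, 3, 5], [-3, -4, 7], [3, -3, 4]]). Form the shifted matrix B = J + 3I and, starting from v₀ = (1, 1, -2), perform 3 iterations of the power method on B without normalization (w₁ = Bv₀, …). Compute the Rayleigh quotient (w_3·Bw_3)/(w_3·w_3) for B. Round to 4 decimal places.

μ ≈ 7.7585

B = J + 3I has rows (2, 3, 5); (-3, -1, 7); (3, -3, 7)
w1 = Bv₀ = (2·1 + 3·1 + 5·(-2); (-3)·1 + (-1)·1 + 7·(-2); 3·1 + (-3)·1 + 7·(-2)) = (-5, -18, -14)
w2 = Bw1 = (2·(-5) + 3·(-18) + 5·(-14); (-3)·(-5) + (-1)·(-18) + 7·(-14); 3·(-5) + (-3)·(-18) + 7·(-14)) = (-134, -65, -59)
w3 = Bw2 = (-758, 54, -620)
Bw3 = (-4454, -2120, -6776)
w3·Bw3 = 7462772; w3·w3 = 961880; μ ≈ 7462772/961880 = 7.7585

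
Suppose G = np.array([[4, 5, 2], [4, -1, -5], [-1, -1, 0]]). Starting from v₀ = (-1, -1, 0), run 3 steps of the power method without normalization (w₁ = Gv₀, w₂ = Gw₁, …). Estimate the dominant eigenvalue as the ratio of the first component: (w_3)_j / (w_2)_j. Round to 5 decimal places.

λ ≈ 8.06383

w1 = Gv₀ = (4·(-1) + 5·(-1) + 2·0; 4·(-1) + (-1)·(-1) + (-5)·0; (-1)·(-1) + (-1)·(-1) + 0·0) = (-9, -3, 2)
w2 = Gw1 = (4·(-9) + 5·(-3) + 2·2; 4·(-9) + (-1)·(-3) + (-5)·2; (-1)·(-9) + (-1)·(-3) + 0·2) = (-47, -43, 12)
w3 = Gw2 = (-379, -205, 90)
Ratio at component: -379 / -47 = 8.06383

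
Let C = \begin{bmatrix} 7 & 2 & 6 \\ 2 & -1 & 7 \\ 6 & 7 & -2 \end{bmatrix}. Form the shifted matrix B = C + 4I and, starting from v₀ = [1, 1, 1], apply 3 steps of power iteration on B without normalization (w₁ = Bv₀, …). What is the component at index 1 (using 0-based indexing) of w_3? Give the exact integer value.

B = C + 4I has rows (11, 2, 6); (2, 3, 7); (6, 7, 2)
w1 = Bv₀ = (19, 12, 15)
w2 = Bw1 = (323, 179, 228)
w3 = Bw2 = (5279, 2779, 3647)
Requested component of w3: 2779

2779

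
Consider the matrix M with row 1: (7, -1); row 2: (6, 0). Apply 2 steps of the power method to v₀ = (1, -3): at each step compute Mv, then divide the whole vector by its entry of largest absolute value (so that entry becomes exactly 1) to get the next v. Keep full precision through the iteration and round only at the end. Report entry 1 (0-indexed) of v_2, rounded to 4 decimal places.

Mv0 = (10.00000, 6.00000); divide by 10.00000 → v1 = (1.00000, 0.60000)
Mv1 = (6.40000, 6.00000); divide by 6.40000 → v2 = (1.00000, 0.93750)
Requested entry of v2: 60/64 = 0.9375

0.9375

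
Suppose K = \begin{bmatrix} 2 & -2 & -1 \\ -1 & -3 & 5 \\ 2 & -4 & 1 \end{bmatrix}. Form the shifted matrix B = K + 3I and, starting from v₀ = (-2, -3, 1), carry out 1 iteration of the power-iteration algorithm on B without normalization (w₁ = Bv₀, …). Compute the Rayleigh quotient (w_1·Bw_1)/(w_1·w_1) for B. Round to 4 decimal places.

B = K + 3I has rows (5, -2, -1); (-1, 0, 5); (2, -4, 4)
w1 = Bv₀ = (5·(-2) + (-2)·(-3) + (-1)·1; (-1)·(-2) + 0·(-3) + 5·1; 2·(-2) + (-4)·(-3) + 4·1) = (-5, 7, 12)
Bw1 = (-51, 65, 10)
w1·Bw1 = 830; w1·w1 = 218; μ ≈ 830/218 = 3.8073

μ ≈ 3.8073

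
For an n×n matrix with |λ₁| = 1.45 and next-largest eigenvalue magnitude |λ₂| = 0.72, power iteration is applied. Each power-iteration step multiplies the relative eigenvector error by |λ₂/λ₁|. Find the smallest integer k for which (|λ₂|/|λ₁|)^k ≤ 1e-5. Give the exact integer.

17

|λ₂/λ₁| = 0.72/1.45 = 0.49655
Need k ≥ ln(1e-5) / ln(0.49655) = -11.5129 / -0.7001 ≈ 16.445
Smallest integer k satisfying the bound: 17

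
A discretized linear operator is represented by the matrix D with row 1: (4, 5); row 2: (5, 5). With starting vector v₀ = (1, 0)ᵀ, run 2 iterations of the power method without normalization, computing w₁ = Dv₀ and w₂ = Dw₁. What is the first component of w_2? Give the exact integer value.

w1 = Dv₀ = (4·1 + 5·0; 5·1 + 5·0) = (4, 5)
w2 = Dw1 = (4·4 + 5·5; 5·4 + 5·5) = (41, 45)
The requested component of w2 is 41.

41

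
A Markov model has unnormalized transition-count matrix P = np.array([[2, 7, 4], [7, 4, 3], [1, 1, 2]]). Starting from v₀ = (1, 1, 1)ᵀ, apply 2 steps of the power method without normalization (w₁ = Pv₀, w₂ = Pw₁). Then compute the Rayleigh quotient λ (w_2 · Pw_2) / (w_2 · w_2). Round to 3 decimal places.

λ ≈ 10.870

w1 = Pv₀ = (2·1 + 7·1 + 4·1; 7·1 + 4·1 + 3·1; 1·1 + 1·1 + 2·1) = (13, 14, 4)
w2 = Pw1 = (2·13 + 7·14 + 4·4; 7·13 + 4·14 + 3·4; 1·13 + 1·14 + 2·4) = (140, 159, 35)
Pw2 = (1533, 1721, 369)
w2·Pw2 = 140·1533 + 159·1721 + 35·369 = 501174; w2·w2 = 140·140 + 159·159 + 35·35 = 46106
λ ≈ 501174/46106 = 10.870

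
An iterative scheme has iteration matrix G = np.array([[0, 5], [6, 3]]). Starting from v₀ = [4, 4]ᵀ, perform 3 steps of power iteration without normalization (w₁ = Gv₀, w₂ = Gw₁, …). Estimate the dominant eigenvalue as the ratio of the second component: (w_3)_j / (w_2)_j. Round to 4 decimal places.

w1 = Gv₀ = (20, 36)
w2 = Gw1 = (180, 228)
w3 = Gw2 = (1140, 1764)
Ratio at component: 1764 / 228 = 7.7368

7.7368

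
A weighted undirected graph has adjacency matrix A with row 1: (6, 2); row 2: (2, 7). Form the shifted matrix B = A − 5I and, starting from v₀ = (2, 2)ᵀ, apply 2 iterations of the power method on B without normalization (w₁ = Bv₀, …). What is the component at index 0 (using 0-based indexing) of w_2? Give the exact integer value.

B = A − 5I has rows (1, 2); (2, 2)
w1 = Bv₀ = (1·2 + 2·2; 2·2 + 2·2) = (6, 8)
w2 = Bw1 = (1·6 + 2·8; 2·6 + 2·8) = (22, 28)
Requested component of w2: 22

22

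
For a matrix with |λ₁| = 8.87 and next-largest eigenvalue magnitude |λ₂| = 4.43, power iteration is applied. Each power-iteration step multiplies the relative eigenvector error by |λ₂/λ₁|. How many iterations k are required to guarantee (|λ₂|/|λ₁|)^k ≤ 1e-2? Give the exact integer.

7

|λ₂/λ₁| = 4.43/8.87 = 0.49944
Need k ≥ ln(1e-2) / ln(0.49944) = -4.6052 / -0.6943 ≈ 6.633
Smallest integer k satisfying the bound: 7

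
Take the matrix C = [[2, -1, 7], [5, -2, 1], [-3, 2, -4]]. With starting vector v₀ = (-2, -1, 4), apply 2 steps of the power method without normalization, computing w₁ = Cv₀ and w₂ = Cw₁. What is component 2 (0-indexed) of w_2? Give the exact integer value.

-35

w1 = Cv₀ = (2·(-2) + (-1)·(-1) + 7·4; 5·(-2) + (-2)·(-1) + 1·4; (-3)·(-2) + 2·(-1) + (-4)·4) = (25, -4, -12)
w2 = Cw1 = (2·25 + (-1)·(-4) + 7·(-12); 5·25 + (-2)·(-4) + 1·(-12); (-3)·25 + 2·(-4) + (-4)·(-12)) = (-30, 121, -35)
The requested component of w2 is -35.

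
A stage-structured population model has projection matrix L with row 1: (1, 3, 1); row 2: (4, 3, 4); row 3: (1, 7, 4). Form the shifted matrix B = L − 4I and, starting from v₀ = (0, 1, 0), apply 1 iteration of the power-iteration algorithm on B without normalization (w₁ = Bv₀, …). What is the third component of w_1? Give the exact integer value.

B = L − 4I has rows (-3, 3, 1); (4, -1, 4); (1, 7, 0)
w1 = Bv₀ = ((-3)·0 + 3·1 + 1·0; 4·0 + (-1)·1 + 4·0; 1·0 + 7·1 + 0·0) = (3, -1, 7)
Requested component of w1: 7

7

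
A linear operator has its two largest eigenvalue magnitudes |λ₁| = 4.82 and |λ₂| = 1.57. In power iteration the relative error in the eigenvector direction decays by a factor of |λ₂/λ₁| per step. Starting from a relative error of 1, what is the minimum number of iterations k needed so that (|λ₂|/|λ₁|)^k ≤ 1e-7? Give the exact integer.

|λ₂/λ₁| = 1.57/4.82 = 0.32573
Need k ≥ ln(1e-7) / ln(0.32573) = -16.1181 / -1.1217 ≈ 14.369
Smallest integer k satisfying the bound: 15

15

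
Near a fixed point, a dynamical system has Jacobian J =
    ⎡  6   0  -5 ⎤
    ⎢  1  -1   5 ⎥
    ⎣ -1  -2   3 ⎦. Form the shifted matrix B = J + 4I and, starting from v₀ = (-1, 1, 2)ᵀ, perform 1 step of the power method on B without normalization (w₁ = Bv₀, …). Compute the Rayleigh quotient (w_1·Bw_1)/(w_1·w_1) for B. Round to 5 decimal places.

B = J + 4I has rows (10, 0, -5); (1, 3, 5); (-1, -2, 7)
w1 = Bv₀ = (10·(-1) + 0·1 + (-5)·2; 1·(-1) + 3·1 + 5·2; (-1)·(-1) + (-2)·1 + 7·2) = (-20, 12, 13)
Bw1 = (-265, 81, 87)
w1·Bw1 = 7403; w1·w1 = 713; μ ≈ 7403/713 = 10.38289

10.38289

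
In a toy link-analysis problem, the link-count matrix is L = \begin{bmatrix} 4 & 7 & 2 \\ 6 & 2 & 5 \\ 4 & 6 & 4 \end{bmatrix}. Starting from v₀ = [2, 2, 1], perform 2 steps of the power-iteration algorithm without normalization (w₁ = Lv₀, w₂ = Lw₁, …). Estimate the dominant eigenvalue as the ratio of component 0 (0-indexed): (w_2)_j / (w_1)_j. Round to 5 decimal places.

λ ≈ 12.12500

w1 = Lv₀ = (4·2 + 7·2 + 2·1; 6·2 + 2·2 + 5·1; 4·2 + 6·2 + 4·1) = (24, 21, 24)
w2 = Lw1 = (4·24 + 7·21 + 2·24; 6·24 + 2·21 + 5·24; 4·24 + 6·21 + 4·24) = (291, 306, 318)
Ratio at component: 291 / 24 = 12.12500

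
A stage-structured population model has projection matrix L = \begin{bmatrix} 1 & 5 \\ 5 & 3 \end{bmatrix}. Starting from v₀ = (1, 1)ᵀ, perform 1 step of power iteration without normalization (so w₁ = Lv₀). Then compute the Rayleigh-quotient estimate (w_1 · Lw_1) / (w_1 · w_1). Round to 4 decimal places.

w1 = Lv₀ = (1·1 + 5·1; 5·1 + 3·1) = (6, 8)
Lw1 = (46, 54)
w1·Lw1 = 6·46 + 8·54 = 708; w1·w1 = 6·6 + 8·8 = 100
λ ≈ 708/100 = 7.0800

7.0800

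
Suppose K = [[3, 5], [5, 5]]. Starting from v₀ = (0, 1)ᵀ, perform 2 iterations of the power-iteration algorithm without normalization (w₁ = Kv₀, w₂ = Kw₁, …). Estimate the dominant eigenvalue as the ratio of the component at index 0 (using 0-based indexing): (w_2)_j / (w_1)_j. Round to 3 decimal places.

8.000

w1 = Kv₀ = (3·0 + 5·1; 5·0 + 5·1) = (5, 5)
w2 = Kw1 = (3·5 + 5·5; 5·5 + 5·5) = (40, 50)
Ratio at component: 40 / 5 = 8.000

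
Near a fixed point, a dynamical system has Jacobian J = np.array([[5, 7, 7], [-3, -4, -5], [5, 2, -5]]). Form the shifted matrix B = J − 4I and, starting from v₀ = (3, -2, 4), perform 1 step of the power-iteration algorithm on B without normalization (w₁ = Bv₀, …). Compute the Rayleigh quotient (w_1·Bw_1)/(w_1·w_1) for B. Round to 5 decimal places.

B = J − 4I has rows (1, 7, 7); (-3, -8, -5); (5, 2, -9)
w1 = Bv₀ = (1·3 + 7·(-2) + 7·4; (-3)·3 + (-8)·(-2) + (-5)·4; 5·3 + 2·(-2) + (-9)·4) = (17, -13, -25)
Bw1 = (-249, 178, 284)
w1·Bw1 = -13647; w1·w1 = 1083; μ ≈ -13647/1083 = -12.60111

μ ≈ -12.60111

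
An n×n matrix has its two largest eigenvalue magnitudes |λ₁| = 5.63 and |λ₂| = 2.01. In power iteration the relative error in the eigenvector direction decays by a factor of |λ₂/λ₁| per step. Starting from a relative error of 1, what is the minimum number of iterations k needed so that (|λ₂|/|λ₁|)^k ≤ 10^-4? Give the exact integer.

9

|λ₂/λ₁| = 2.01/5.63 = 0.35702
Need k ≥ ln(10^-4) / ln(0.35702) = -9.2103 / -1.0300 ≈ 8.942
Smallest integer k satisfying the bound: 9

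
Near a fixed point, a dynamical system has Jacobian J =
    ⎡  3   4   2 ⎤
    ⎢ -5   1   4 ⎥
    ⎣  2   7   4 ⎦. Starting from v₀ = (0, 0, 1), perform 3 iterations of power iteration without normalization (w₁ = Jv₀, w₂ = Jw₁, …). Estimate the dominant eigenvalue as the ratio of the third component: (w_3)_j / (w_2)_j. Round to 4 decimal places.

w1 = Jv₀ = (3·0 + 4·0 + 2·1; (-5)·0 + 1·0 + 4·1; 2·0 + 7·0 + 4·1) = (2, 4, 4)
w2 = Jw1 = (3·2 + 4·4 + 2·4; (-5)·2 + 1·4 + 4·4; 2·2 + 7·4 + 4·4) = (30, 10, 48)
w3 = Jw2 = (226, 52, 322)
Ratio at component: 322 / 48 = 6.7083

6.7083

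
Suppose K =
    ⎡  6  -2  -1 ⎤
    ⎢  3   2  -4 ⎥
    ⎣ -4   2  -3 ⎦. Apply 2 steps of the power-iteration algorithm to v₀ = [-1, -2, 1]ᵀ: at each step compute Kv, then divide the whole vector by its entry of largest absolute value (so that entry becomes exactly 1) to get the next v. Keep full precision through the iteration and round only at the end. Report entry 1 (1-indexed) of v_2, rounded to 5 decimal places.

Kv0 = (-3.000000, -11.000000, -3.000000); divide by -11.000000 → v1 = (0.272727, 1.000000, 0.272727)
Kv1 = (-0.636364, 1.727273, 0.090909); divide by 1.727273 → v2 = (-0.368421, 1.000000, 0.052632)
Requested entry of v2: 7/-19 = -0.36842

-0.36842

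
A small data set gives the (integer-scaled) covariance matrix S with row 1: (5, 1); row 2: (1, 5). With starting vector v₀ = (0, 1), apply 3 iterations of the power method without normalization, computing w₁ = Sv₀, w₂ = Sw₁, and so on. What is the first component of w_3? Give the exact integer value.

76

w1 = Sv₀ = (5·0 + 1·1; 1·0 + 5·1) = (1, 5)
w2 = Sw1 = (5·1 + 1·5; 1·1 + 5·5) = (10, 26)
w3 = Sw2 = (76, 140)
The requested component of w3 is 76.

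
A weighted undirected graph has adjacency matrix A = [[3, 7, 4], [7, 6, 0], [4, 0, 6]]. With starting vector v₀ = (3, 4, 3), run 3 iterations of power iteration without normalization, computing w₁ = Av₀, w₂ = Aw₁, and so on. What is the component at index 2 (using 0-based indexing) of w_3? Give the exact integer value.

4584

w1 = Av₀ = (49, 45, 30)
w2 = Aw1 = (582, 613, 376)
w3 = Aw2 = (7541, 7752, 4584)
The requested component of w3 is 4584.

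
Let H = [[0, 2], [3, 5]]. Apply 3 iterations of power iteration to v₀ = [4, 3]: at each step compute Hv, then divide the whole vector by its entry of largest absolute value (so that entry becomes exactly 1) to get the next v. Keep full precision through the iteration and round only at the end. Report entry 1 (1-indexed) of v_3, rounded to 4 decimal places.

Hv0 = (6.00000, 27.00000); divide by 27.00000 → v1 = (0.22222, 1.00000)
Hv1 = (2.00000, 5.66667); divide by 5.66667 → v2 = (0.35294, 1.00000)
Hv2 = (2.00000, 6.05882); divide by 6.05882 → v3 = (0.33010, 1.00000)
Requested entry of v3: 306/927 = 0.3301

0.3301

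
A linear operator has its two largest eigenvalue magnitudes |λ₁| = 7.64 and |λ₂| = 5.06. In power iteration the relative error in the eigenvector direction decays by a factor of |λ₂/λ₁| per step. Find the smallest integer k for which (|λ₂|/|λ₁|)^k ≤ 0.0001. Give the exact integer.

23

|λ₂/λ₁| = 5.06/7.64 = 0.66230
Need k ≥ ln(0.0001) / ln(0.66230) = -9.2103 / -0.4120 ≈ 22.354
Smallest integer k satisfying the bound: 23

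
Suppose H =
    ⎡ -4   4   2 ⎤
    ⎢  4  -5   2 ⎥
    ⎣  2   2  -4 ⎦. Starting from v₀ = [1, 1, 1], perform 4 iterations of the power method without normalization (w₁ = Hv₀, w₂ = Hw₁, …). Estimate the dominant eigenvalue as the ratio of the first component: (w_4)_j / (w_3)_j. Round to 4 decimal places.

w1 = Hv₀ = (2, 1, 0)
w2 = Hw1 = (-4, 3, 6)
w3 = Hw2 = (40, -19, -26)
w4 = Hw3 = (-288, 203, 146)
Ratio at component: -288 / 40 = -7.2000

λ ≈ -7.2000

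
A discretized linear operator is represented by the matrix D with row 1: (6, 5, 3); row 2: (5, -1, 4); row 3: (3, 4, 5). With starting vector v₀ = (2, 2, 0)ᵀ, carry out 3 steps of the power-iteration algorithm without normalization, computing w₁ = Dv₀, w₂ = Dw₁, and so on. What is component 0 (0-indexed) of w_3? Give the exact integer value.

w1 = Dv₀ = (6·2 + 5·2 + 3·0; 5·2 + (-1)·2 + 4·0; 3·2 + 4·2 + 5·0) = (22, 8, 14)
w2 = Dw1 = (6·22 + 5·8 + 3·14; 5·22 + (-1)·8 + 4·14; 3·22 + 4·8 + 5·14) = (214, 158, 168)
w3 = Dw2 = (2578, 1584, 2114)
The requested component of w3 is 2578.

2578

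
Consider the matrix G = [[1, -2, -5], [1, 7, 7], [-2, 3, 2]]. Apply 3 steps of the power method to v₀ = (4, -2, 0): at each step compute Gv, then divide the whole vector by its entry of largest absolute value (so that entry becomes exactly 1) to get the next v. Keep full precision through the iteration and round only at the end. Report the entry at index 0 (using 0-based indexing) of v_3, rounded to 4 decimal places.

Gv0 = (8.00000, -10.00000, -14.00000); divide by -14.00000 → v1 = (-0.57143, 0.71429, 1.00000)
Gv1 = (-7.00000, 11.42857, 5.28571); divide by 11.42857 → v2 = (-0.61250, 1.00000, 0.46250)
Gv2 = (-4.92500, 9.62500, 5.15000); divide by 9.62500 → v3 = (-0.51169, 1.00000, 0.53506)
Requested entry of v3: 788/-1540 = -0.5117

-0.5117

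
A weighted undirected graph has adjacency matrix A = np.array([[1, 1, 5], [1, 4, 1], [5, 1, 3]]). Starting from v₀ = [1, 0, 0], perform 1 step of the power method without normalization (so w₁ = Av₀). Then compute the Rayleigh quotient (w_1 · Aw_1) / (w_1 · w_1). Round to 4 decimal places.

λ ≈ 5.2593

w1 = Av₀ = (1·1 + 1·0 + 5·0; 1·1 + 4·0 + 1·0; 5·1 + 1·0 + 3·0) = (1, 1, 5)
Aw1 = (27, 10, 21)
w1·Aw1 = 1·27 + 1·10 + 5·21 = 142; w1·w1 = 1·1 + 1·1 + 5·5 = 27
λ ≈ 142/27 = 5.2593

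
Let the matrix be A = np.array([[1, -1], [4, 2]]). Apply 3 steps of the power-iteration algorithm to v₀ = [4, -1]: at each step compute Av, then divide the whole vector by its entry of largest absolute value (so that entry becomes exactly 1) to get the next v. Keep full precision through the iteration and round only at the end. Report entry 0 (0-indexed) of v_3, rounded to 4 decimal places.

Av0 = (5.00000, 14.00000); divide by 14.00000 → v1 = (0.35714, 1.00000)
Av1 = (-0.64286, 3.42857); divide by 3.42857 → v2 = (-0.18750, 1.00000)
Av2 = (-1.18750, 1.25000); divide by 1.25000 → v3 = (-0.95000, 1.00000)
Requested entry of v3: -57/60 = -0.9500

-0.9500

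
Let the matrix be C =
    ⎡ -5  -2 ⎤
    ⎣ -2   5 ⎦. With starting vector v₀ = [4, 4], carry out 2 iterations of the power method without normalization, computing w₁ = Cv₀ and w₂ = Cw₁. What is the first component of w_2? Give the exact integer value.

w1 = Cv₀ = ((-5)·4 + (-2)·4; (-2)·4 + 5·4) = (-28, 12)
w2 = Cw1 = ((-5)·(-28) + (-2)·12; (-2)·(-28) + 5·12) = (116, 116)
The requested component of w2 is 116.

116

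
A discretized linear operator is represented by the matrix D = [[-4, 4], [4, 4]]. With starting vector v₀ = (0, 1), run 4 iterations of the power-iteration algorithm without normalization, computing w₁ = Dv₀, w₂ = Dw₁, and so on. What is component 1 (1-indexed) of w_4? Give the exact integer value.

0

w1 = Dv₀ = ((-4)·0 + 4·1; 4·0 + 4·1) = (4, 4)
w2 = Dw1 = ((-4)·4 + 4·4; 4·4 + 4·4) = (0, 32)
w3 = Dw2 = (128, 128)
w4 = Dw3 = (0, 1024)
The requested component of w4 is 0.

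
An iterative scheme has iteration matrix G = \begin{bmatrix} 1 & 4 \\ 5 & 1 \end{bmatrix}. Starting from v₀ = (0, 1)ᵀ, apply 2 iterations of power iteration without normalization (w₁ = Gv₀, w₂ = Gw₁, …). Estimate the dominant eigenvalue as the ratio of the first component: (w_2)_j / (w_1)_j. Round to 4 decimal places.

2.0000

w1 = Gv₀ = (1·0 + 4·1; 5·0 + 1·1) = (4, 1)
w2 = Gw1 = (1·4 + 4·1; 5·4 + 1·1) = (8, 21)
Ratio at component: 8 / 4 = 2.0000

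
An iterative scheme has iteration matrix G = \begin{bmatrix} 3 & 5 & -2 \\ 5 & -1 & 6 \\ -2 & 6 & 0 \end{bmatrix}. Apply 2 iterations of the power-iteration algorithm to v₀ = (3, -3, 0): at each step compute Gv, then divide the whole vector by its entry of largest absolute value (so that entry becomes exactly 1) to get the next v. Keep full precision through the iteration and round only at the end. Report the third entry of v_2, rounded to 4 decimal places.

Gv0 = (-6.00000, 18.00000, -24.00000); divide by -24.00000 → v1 = (0.25000, -0.75000, 1.00000)
Gv1 = (-5.00000, 8.00000, -5.00000); divide by 8.00000 → v2 = (-0.62500, 1.00000, -0.62500)
Requested entry of v2: 120/-192 = -0.6250

-0.6250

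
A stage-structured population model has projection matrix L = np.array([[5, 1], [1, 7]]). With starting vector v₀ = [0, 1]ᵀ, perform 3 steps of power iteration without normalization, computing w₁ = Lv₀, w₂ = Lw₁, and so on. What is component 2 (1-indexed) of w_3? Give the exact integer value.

362

w1 = Lv₀ = (5·0 + 1·1; 1·0 + 7·1) = (1, 7)
w2 = Lw1 = (5·1 + 1·7; 1·1 + 7·7) = (12, 50)
w3 = Lw2 = (110, 362)
The requested component of w3 is 362.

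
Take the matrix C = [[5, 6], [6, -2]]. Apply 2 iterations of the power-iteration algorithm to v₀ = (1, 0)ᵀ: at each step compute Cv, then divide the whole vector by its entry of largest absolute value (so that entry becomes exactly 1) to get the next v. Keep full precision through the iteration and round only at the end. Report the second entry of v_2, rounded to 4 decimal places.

Cv0 = (5.00000, 6.00000); divide by 6.00000 → v1 = (0.83333, 1.00000)
Cv1 = (10.16667, 3.00000); divide by 10.16667 → v2 = (1.00000, 0.29508)
Requested entry of v2: 18/61 = 0.2951

0.2951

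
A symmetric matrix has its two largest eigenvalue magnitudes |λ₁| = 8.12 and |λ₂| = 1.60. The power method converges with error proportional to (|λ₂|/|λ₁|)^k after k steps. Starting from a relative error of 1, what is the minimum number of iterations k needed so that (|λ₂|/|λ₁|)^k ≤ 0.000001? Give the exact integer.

|λ₂/λ₁| = 1.60/8.12 = 0.19704
Need k ≥ ln(0.000001) / ln(0.19704) = -13.8155 / -1.6243 ≈ 8.505
Smallest integer k satisfying the bound: 9

9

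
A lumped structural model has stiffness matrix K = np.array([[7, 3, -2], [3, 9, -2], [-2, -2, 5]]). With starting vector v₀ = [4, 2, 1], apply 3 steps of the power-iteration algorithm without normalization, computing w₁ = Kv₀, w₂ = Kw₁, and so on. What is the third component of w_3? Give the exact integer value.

-2143

w1 = Kv₀ = (7·4 + 3·2 + (-2)·1; 3·4 + 9·2 + (-2)·1; (-2)·4 + (-2)·2 + 5·1) = (32, 28, -7)
w2 = Kw1 = (7·32 + 3·28 + (-2)·(-7); 3·32 + 9·28 + (-2)·(-7); (-2)·32 + (-2)·28 + 5·(-7)) = (322, 362, -155)
w3 = Kw2 = (3650, 4534, -2143)
The requested component of w3 is -2143.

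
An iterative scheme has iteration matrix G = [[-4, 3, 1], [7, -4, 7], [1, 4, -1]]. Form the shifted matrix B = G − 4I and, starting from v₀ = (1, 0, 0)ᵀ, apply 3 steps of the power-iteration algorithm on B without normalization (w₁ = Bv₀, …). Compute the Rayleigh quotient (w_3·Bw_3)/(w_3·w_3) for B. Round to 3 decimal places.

B = G − 4I has rows (-8, 3, 1); (7, -8, 7); (1, 4, -5)
w1 = Bv₀ = ((-8)·1 + 3·0 + 1·0; 7·1 + (-8)·0 + 7·0; 1·1 + 4·0 + (-5)·0) = (-8, 7, 1)
w2 = Bw1 = ((-8)·(-8) + 3·7 + 1·1; 7·(-8) + (-8)·7 + 7·1; 1·(-8) + 4·7 + (-5)·1) = (86, -105, 15)
w3 = Bw2 = (-988, 1547, -409)
Bw3 = (12136, -22155, 7245)
w3·Bw3 = -49227358; w3·w3 = 3536634; μ ≈ -49227358/3536634 = -13.919

-13.919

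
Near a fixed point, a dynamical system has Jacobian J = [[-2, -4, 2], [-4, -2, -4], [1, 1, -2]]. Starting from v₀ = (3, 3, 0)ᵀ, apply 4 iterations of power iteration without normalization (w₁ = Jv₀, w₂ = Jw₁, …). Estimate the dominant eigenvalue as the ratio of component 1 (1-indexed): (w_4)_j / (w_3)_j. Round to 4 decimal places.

w1 = Jv₀ = (-18, -18, 6)
w2 = Jw1 = (120, 84, -48)
w3 = Jw2 = (-672, -456, 300)
w4 = Jw3 = (3768, 2400, -1728)
Ratio at component: 3768 / -672 = -5.6071

-5.6071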